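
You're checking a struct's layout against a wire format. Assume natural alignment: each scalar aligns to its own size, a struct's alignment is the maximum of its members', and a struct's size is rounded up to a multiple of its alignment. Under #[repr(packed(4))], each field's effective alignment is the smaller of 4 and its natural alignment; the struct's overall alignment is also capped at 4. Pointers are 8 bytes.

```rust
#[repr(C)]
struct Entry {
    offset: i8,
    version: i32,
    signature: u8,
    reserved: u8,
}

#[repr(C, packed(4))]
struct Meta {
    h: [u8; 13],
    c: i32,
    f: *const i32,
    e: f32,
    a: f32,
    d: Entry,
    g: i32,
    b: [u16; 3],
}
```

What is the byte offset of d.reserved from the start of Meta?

Entry: offset at 0 (size 1, align 1) → ends 1; pad 3 to align 4 for version; version at 4 (size 4, align 4) → ends 8; signature at 8 (size 1, align 1) → ends 9; reserved at 9 (size 1, align 1) → ends 10; tail pad 2 to reach multiple of 4; total 12 bytes, alignment 4
h at 0 (size 13, align 1) → ends 13
pad 3 to align 4 for c
c at 16 (size 4, align 4) → ends 20
f at 20 (size 8, align 4) → ends 28
e at 28 (size 4, align 4) → ends 32
a at 32 (size 4, align 4) → ends 36
d at 36 (size 12, align 4) → ends 48
within Entry: reserved at 9
36 + 9 = 45

45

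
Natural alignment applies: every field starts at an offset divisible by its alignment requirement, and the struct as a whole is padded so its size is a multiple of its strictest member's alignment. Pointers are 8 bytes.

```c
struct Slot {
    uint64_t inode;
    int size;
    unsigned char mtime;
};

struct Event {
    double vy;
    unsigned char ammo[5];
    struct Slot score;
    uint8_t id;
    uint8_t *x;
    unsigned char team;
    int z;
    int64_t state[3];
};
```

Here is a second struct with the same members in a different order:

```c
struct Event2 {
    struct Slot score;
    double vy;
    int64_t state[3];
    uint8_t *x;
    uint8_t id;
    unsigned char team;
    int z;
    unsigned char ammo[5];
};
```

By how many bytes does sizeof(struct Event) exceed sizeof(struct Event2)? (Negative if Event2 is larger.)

8

Slot: @0: inode [8B, align 8] → 8; @8: size [4B, align 4] → 12; @12: mtime [1B, align 1] → 13; +3 tail pad (align 8); size 16, align 8
@0: vy [8B, align 8] → 8
@8: ammo [5B, align 1] → 13
+3 pad (align 8)
@16: score [16B, align 8] → 32
@32: id [1B, align 1] → 33
+7 pad (align 8)
@40: x [8B, align 8] → 48
@48: team [1B, align 1] → 49
+3 pad (align 4)
@52: z [4B, align 4] → 56
@56: state [24B, align 8] → 80
size 80, align 8
— Event2 —
@0: score [16B, align 8] → 16
@16: vy [8B, align 8] → 24
@24: state [24B, align 8] → 48
@48: x [8B, align 8] → 56
@56: id [1B, align 1] → 57
@57: team [1B, align 1] → 58
+2 pad (align 4)
@60: z [4B, align 4] → 64
@64: ammo [5B, align 1] → 69
+3 tail pad (align 8)
size 72, align 8
80 − 72 = 8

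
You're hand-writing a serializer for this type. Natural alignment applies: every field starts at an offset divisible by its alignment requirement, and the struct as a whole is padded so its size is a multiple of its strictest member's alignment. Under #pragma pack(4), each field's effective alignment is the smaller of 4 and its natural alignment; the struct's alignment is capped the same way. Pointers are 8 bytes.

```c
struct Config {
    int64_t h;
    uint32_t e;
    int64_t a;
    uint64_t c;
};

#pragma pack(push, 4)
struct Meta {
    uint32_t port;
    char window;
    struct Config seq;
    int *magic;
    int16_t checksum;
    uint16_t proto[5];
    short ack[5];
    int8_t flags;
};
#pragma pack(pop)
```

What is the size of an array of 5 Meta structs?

Config: 0..8  h  (8B, 8-aligned); 8..12  e  (4B, 4-aligned); 12..16  -- padding (4B); 16..24  a  (8B, 8-aligned); 24..32  c  (8B, 8-aligned); sizeof = 32, alignof = 8
0..4  port  (4B, 4-aligned)
4..5  window  (1B, 1-aligned)
5..8  -- padding (3B)
8..40  seq  (32B, 4-aligned)
40..48  magic  (8B, 4-aligned)
48..50  checksum  (2B, 2-aligned)
50..60  proto  (10B, 2-aligned)
60..70  ack  (10B, 2-aligned)
70..71  flags  (1B, 1-aligned)
71..72  -- tail padding (1B)
sizeof = 72, alignof = 4
array of 5: 5 × 72 = 360

360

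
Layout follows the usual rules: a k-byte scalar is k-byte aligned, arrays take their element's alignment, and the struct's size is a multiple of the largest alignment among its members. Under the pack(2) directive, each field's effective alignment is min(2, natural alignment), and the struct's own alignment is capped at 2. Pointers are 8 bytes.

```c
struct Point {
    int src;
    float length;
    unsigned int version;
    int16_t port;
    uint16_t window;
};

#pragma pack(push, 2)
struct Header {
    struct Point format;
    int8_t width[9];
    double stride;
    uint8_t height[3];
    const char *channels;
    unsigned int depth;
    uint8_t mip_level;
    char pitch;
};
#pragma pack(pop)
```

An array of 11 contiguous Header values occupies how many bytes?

572

Point: @0: src [4B, align 4] → 4; @4: length [4B, align 4] → 8; @8: version [4B, align 4] → 12; @12: port [2B, align 2] → 14; @14: window [2B, align 2] → 16; size 16, align 4
@0: format [16B, align 2] → 16
@16: width [9B, align 1] → 25
+1 pad (align 2)
@26: stride [8B, align 2] → 34
@34: height [3B, align 1] → 37
+1 pad (align 2)
@38: channels [8B, align 2] → 46
@46: depth [4B, align 2] → 50
@50: mip_level [1B, align 1] → 51
@51: pitch [1B, align 1] → 52
size 52, align 2
array of 11: 11 × 52 = 572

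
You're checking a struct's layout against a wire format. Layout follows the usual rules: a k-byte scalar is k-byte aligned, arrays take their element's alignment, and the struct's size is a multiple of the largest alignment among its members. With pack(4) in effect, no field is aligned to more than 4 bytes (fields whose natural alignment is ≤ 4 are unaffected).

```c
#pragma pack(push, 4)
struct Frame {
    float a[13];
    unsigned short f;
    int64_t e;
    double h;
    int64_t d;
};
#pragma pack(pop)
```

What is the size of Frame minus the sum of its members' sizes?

2

a at 0 (size 52, align 4) → ends 52
f at 52 (size 2, align 2) → ends 54
pad 2 to align 4 for e
e at 56 (size 8, align 4) → ends 64
h at 64 (size 8, align 4) → ends 72
d at 72 (size 8, align 4) → ends 80
total 80 bytes, alignment 4
data bytes 78, size 80 → padding 2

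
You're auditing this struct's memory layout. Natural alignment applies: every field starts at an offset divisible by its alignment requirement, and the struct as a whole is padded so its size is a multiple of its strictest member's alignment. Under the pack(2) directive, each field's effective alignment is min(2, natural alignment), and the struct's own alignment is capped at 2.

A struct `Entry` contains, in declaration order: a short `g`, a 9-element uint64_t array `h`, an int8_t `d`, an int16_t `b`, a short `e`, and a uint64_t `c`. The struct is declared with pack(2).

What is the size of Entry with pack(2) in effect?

@0: g [2B, align 2] → 2
@2: h [72B, align 2] → 74
@74: d [1B, align 1] → 75
+1 pad (align 2)
@76: b [2B, align 2] → 78
@78: e [2B, align 2] → 80
@80: c [8B, align 2] → 88
size 88, align 2

88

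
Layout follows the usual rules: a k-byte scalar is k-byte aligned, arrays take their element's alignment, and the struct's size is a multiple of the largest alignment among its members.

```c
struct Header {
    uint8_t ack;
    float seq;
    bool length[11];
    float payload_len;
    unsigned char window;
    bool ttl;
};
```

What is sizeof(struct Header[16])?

ack at 0 (size 1, align 1) → ends 1
pad 3 to align 4 for seq
seq at 4 (size 4, align 4) → ends 8
length at 8 (size 11, align 1) → ends 19
pad 1 to align 4 for payload_len
payload_len at 20 (size 4, align 4) → ends 24
window at 24 (size 1, align 1) → ends 25
ttl at 25 (size 1, align 1) → ends 26
tail pad 2 to reach multiple of 4
total 28 bytes, alignment 4
array of 16: 16 × 28 = 448

448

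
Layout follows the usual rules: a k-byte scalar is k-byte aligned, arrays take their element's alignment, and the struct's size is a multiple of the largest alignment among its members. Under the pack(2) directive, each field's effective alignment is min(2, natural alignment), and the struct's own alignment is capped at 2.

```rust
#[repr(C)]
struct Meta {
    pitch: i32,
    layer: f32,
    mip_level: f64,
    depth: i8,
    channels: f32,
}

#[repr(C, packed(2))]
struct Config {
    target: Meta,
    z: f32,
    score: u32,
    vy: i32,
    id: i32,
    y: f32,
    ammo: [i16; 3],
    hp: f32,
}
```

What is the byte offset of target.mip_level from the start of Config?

Meta: @0: pitch [4B, align 4] → 4; @4: layer [4B, align 4] → 8; @8: mip_level [8B, align 8] → 16; @16: depth [1B, align 1] → 17; +3 pad (align 4); @20: channels [4B, align 4] → 24; size 24, align 8
@0: target [24B, align 2] → 24
within Meta: mip_level at 8
0 + 8 = 8

8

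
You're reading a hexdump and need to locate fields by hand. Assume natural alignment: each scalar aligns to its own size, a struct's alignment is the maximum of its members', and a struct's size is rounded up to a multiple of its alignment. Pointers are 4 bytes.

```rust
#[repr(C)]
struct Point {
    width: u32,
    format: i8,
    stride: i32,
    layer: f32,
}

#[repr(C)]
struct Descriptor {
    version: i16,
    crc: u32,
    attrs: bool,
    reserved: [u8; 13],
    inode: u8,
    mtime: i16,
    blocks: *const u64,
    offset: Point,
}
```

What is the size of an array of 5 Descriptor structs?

Point: width at 0 (size 4, align 4) → ends 4; format at 4 (size 1, align 1) → ends 5; pad 3 to align 4 for stride; stride at 8 (size 4, align 4) → ends 12; layer at 12 (size 4, align 4) → ends 16; total 16 bytes, alignment 4
version at 0 (size 2, align 2) → ends 2
pad 2 to align 4 for crc
crc at 4 (size 4, align 4) → ends 8
attrs at 8 (size 1, align 1) → ends 9
reserved at 9 (size 13, align 1) → ends 22
inode at 22 (size 1, align 1) → ends 23
pad 1 to align 2 for mtime
mtime at 24 (size 2, align 2) → ends 26
pad 2 to align 4 for blocks
blocks at 28 (size 4, align 4) → ends 32
offset at 32 (size 16, align 4) → ends 48
total 48 bytes, alignment 4
array of 5: 5 × 48 = 240

240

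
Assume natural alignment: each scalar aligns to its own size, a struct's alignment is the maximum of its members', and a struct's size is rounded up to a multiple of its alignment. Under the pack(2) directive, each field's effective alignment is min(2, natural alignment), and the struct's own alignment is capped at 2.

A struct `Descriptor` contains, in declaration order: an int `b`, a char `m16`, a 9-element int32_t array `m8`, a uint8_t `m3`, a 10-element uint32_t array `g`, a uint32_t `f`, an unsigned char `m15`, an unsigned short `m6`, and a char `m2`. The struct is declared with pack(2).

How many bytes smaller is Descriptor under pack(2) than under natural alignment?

6

natural layout:
  b at 0 (size 4, align 4) → ends 4
  m16 at 4 (size 1, align 1) → ends 5
  pad 3 to align 4 for m8
  m8 at 8 (size 36, align 4) → ends 44
  m3 at 44 (size 1, align 1) → ends 45
  pad 3 to align 4 for g
  g at 48 (size 40, align 4) → ends 88
  f at 88 (size 4, align 4) → ends 92
  m15 at 92 (size 1, align 1) → ends 93
  pad 1 to align 2 for m6
  m6 at 94 (size 2, align 2) → ends 96
  m2 at 96 (size 1, align 1) → ends 97
  tail pad 3 to reach multiple of 4
  total 100 bytes, alignment 4
packed(2) layout:
  b at 0 (size 4, align 2) → ends 4
  m16 at 4 (size 1, align 1) → ends 5
  pad 1 to align 2 for m8
  m8 at 6 (size 36, align 2) → ends 42
  m3 at 42 (size 1, align 1) → ends 43
  pad 1 to align 2 for g
  g at 44 (size 40, align 2) → ends 84
  f at 84 (size 4, align 2) → ends 88
  m15 at 88 (size 1, align 1) → ends 89
  pad 1 to align 2 for m6
  m6 at 90 (size 2, align 2) → ends 92
  m2 at 92 (size 1, align 1) → ends 93
  tail pad 1 to reach multiple of 2
  total 94 bytes, alignment 2
100 − 94 = 6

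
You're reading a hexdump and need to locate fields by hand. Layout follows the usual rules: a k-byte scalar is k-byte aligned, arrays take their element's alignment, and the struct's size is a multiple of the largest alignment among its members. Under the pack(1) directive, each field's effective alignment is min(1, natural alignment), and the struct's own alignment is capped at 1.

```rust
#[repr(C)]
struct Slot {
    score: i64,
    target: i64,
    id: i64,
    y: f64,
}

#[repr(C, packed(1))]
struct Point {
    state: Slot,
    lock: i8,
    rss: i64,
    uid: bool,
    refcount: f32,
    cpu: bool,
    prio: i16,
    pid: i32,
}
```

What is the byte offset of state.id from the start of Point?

16

Slot: 0..8  score  (8B, 8-aligned); 8..16  target  (8B, 8-aligned); 16..24  id  (8B, 8-aligned); 24..32  y  (8B, 8-aligned); sizeof = 32, alignof = 8
0..32  state  (32B, 1-aligned)
within Slot: id at 16
0 + 16 = 16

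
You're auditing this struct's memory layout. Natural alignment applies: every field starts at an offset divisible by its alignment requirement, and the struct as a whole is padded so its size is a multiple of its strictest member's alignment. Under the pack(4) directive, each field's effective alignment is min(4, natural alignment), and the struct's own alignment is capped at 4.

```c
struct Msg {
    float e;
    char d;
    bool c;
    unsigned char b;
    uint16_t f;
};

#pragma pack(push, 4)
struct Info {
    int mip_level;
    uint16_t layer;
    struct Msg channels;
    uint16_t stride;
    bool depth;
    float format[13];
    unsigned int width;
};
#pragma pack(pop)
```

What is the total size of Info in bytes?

Msg: e at 0 (size 4, align 4) → ends 4; d at 4 (size 1, align 1) → ends 5; c at 5 (size 1, align 1) → ends 6; b at 6 (size 1, align 1) → ends 7; pad 1 to align 2 for f; f at 8 (size 2, align 2) → ends 10; tail pad 2 to reach multiple of 4; total 12 bytes, alignment 4
mip_level at 0 (size 4, align 4) → ends 4
layer at 4 (size 2, align 2) → ends 6
pad 2 to align 4 for channels
channels at 8 (size 12, align 4) → ends 20
stride at 20 (size 2, align 2) → ends 22
depth at 22 (size 1, align 1) → ends 23
pad 1 to align 4 for format
format at 24 (size 52, align 4) → ends 76
width at 76 (size 4, align 4) → ends 80
total 80 bytes, alignment 4

80 bytes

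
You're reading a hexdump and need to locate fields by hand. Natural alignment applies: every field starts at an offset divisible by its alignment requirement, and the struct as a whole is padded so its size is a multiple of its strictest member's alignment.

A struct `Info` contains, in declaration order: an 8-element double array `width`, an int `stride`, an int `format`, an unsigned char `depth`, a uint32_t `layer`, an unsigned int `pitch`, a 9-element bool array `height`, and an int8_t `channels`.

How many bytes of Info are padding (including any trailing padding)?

0..64  width  (64B, 8-aligned)
64..68  stride  (4B, 4-aligned)
68..72  format  (4B, 4-aligned)
72..73  depth  (1B, 1-aligned)
73..76  -- padding (3B)
76..80  layer  (4B, 4-aligned)
80..84  pitch  (4B, 4-aligned)
84..93  height  (9B, 1-aligned)
93..94  channels  (1B, 1-aligned)
94..96  -- tail padding (2B)
sizeof = 96, alignof = 8
data bytes 91, size 96 → padding 5

5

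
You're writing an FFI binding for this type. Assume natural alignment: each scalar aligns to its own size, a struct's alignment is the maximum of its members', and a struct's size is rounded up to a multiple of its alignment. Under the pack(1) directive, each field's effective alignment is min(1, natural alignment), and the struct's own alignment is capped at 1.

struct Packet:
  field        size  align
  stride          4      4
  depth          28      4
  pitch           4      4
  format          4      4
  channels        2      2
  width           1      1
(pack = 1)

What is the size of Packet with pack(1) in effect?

stride at 0 (size 4, align 1) → ends 4
depth at 4 (size 28, align 1) → ends 32
pitch at 32 (size 4, align 1) → ends 36
format at 36 (size 4, align 1) → ends 40
channels at 40 (size 2, align 1) → ends 42
width at 42 (size 1, align 1) → ends 43
total 43 bytes, alignment 1

43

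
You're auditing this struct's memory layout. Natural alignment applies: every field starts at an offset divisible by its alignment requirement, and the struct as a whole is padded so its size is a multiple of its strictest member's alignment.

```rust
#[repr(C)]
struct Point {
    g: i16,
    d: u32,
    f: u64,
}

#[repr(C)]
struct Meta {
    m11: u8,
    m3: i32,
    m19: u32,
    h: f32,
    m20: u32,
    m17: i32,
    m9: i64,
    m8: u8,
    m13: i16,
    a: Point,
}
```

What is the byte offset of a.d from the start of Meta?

44

Point: g at 0 (size 2, align 2) → ends 2; pad 2 to align 4 for d; d at 4 (size 4, align 4) → ends 8; f at 8 (size 8, align 8) → ends 16; total 16 bytes, alignment 8
m11 at 0 (size 1, align 1) → ends 1
pad 3 to align 4 for m3
m3 at 4 (size 4, align 4) → ends 8
m19 at 8 (size 4, align 4) → ends 12
h at 12 (size 4, align 4) → ends 16
m20 at 16 (size 4, align 4) → ends 20
m17 at 20 (size 4, align 4) → ends 24
m9 at 24 (size 8, align 8) → ends 32
m8 at 32 (size 1, align 1) → ends 33
pad 1 to align 2 for m13
m13 at 34 (size 2, align 2) → ends 36
pad 4 to align 8 for a
a at 40 (size 16, align 8) → ends 56
within Point: d at 4
40 + 4 = 44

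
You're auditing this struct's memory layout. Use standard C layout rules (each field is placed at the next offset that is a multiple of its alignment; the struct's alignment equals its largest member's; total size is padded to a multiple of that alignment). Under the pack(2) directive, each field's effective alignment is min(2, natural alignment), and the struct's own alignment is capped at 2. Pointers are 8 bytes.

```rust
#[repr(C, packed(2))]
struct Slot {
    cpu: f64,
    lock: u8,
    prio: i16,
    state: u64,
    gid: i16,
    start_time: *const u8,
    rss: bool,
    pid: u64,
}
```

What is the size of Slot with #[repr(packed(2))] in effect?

cpu at 0 (size 8, align 2) → ends 8
lock at 8 (size 1, align 1) → ends 9
pad 1 to align 2 for prio
prio at 10 (size 2, align 2) → ends 12
state at 12 (size 8, align 2) → ends 20
gid at 20 (size 2, align 2) → ends 22
start_time at 22 (size 8, align 2) → ends 30
rss at 30 (size 1, align 1) → ends 31
pad 1 to align 2 for pid
pid at 32 (size 8, align 2) → ends 40
total 40 bytes, alignment 2

40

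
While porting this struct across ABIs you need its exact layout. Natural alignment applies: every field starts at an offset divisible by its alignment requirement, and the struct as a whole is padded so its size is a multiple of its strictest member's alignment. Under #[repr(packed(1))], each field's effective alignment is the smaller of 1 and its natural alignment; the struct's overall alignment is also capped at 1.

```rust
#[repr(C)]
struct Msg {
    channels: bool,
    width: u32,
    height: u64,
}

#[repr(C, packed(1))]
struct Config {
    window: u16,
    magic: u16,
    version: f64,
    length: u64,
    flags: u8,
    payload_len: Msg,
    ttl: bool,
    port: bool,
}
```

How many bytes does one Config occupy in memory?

39 bytes

Msg: channels at 0 (size 1, align 1) → ends 1; pad 3 to align 4 for width; width at 4 (size 4, align 4) → ends 8; height at 8 (size 8, align 8) → ends 16; total 16 bytes, alignment 8
window at 0 (size 2, align 1) → ends 2
magic at 2 (size 2, align 1) → ends 4
version at 4 (size 8, align 1) → ends 12
length at 12 (size 8, align 1) → ends 20
flags at 20 (size 1, align 1) → ends 21
payload_len at 21 (size 16, align 1) → ends 37
ttl at 37 (size 1, align 1) → ends 38
port at 38 (size 1, align 1) → ends 39
total 39 bytes, alignment 1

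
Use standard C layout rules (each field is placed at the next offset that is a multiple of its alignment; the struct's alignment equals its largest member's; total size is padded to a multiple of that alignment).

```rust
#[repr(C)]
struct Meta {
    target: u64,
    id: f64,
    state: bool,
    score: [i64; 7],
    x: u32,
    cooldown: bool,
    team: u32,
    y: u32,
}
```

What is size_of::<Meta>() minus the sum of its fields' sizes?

10

target at 0 (size 8, align 8) → ends 8
id at 8 (size 8, align 8) → ends 16
state at 16 (size 1, align 1) → ends 17
pad 7 to align 8 for score
score at 24 (size 56, align 8) → ends 80
x at 80 (size 4, align 4) → ends 84
cooldown at 84 (size 1, align 1) → ends 85
pad 3 to align 4 for team
team at 88 (size 4, align 4) → ends 92
y at 92 (size 4, align 4) → ends 96
total 96 bytes, alignment 8
data bytes 86, size 96 → padding 10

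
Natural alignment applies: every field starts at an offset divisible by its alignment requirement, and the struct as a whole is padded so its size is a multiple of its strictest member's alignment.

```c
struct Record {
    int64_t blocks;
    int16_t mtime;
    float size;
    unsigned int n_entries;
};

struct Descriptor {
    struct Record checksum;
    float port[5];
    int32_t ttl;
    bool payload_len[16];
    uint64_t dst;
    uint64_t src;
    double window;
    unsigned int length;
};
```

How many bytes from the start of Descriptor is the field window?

80

Record: @0: blocks [8B, align 8] → 8; @8: mtime [2B, align 2] → 10; +2 pad (align 4); @12: size [4B, align 4] → 16; @16: n_entries [4B, align 4] → 20; +4 tail pad (align 8); size 24, align 8
@0: checksum [24B, align 8] → 24
@24: port [20B, align 4] → 44
@44: ttl [4B, align 4] → 48
@48: payload_len [16B, align 1] → 64
@64: dst [8B, align 8] → 72
@72: src [8B, align 8] → 80
@80: window [8B, align 8] → 88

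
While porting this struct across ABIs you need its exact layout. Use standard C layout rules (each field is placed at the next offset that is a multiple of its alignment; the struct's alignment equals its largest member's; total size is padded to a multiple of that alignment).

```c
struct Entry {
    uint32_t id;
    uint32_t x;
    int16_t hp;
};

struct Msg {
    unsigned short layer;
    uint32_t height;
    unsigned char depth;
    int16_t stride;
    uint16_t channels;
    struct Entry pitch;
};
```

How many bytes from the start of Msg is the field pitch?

Entry: id at 0 (size 4, align 4) → ends 4; x at 4 (size 4, align 4) → ends 8; hp at 8 (size 2, align 2) → ends 10; tail pad 2 to reach multiple of 4; total 12 bytes, alignment 4
layer at 0 (size 2, align 2) → ends 2
pad 2 to align 4 for height
height at 4 (size 4, align 4) → ends 8
depth at 8 (size 1, align 1) → ends 9
pad 1 to align 2 for stride
stride at 10 (size 2, align 2) → ends 12
channels at 12 (size 2, align 2) → ends 14
pad 2 to align 4 for pitch
pitch at 16 (size 12, align 4) → ends 28

16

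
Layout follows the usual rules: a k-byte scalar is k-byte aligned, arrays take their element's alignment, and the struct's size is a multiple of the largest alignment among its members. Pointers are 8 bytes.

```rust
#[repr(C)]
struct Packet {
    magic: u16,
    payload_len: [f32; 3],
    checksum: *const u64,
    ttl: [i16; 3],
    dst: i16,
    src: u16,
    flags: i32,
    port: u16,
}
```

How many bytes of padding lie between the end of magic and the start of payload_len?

magic at 0 (size 2, align 2) → ends 2
pad 2 to align 4 for payload_len
payload_len at 4 (size 12, align 4) → ends 16

2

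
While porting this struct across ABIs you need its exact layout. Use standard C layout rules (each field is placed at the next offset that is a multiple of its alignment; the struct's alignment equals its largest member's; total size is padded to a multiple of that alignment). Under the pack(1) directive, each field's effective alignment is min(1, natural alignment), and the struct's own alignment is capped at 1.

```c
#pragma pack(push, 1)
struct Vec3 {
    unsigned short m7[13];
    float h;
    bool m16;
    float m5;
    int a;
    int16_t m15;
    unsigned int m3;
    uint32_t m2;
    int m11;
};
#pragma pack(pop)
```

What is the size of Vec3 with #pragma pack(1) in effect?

53

m7 at 0 (size 26, align 1) → ends 26
h at 26 (size 4, align 1) → ends 30
m16 at 30 (size 1, align 1) → ends 31
m5 at 31 (size 4, align 1) → ends 35
a at 35 (size 4, align 1) → ends 39
m15 at 39 (size 2, align 1) → ends 41
m3 at 41 (size 4, align 1) → ends 45
m2 at 45 (size 4, align 1) → ends 49
m11 at 49 (size 4, align 1) → ends 53
total 53 bytes, alignment 1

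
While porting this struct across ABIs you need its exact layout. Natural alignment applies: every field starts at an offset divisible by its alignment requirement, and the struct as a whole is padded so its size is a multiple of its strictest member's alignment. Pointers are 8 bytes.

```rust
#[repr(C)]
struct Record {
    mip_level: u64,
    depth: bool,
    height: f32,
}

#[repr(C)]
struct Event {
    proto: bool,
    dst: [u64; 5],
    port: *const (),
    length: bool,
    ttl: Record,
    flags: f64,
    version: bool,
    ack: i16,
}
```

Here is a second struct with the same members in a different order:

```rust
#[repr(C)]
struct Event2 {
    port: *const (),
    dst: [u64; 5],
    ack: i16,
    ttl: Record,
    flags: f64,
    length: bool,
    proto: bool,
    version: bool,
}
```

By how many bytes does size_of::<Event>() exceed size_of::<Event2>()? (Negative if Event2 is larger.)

8

Record: @0: mip_level [8B, align 8] → 8; @8: depth [1B, align 1] → 9; +3 pad (align 4); @12: height [4B, align 4] → 16; size 16, align 8
@0: proto [1B, align 1] → 1
+7 pad (align 8)
@8: dst [40B, align 8] → 48
@48: port [8B, align 8] → 56
@56: length [1B, align 1] → 57
+7 pad (align 8)
@64: ttl [16B, align 8] → 80
@80: flags [8B, align 8] → 88
@88: version [1B, align 1] → 89
+1 pad (align 2)
@90: ack [2B, align 2] → 92
+4 tail pad (align 8)
size 96, align 8
— Event2 —
@0: port [8B, align 8] → 8
@8: dst [40B, align 8] → 48
@48: ack [2B, align 2] → 50
+6 pad (align 8)
@56: ttl [16B, align 8] → 72
@72: flags [8B, align 8] → 80
@80: length [1B, align 1] → 81
@81: proto [1B, align 1] → 82
@82: version [1B, align 1] → 83
+5 tail pad (align 8)
size 88, align 8
96 − 88 = 8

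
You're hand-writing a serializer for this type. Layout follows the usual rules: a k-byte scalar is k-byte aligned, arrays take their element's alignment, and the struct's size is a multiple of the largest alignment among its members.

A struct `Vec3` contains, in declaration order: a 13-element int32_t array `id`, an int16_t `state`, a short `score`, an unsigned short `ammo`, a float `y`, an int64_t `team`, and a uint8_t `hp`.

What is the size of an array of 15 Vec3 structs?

id at 0 (size 52, align 4) → ends 52
state at 52 (size 2, align 2) → ends 54
score at 54 (size 2, align 2) → ends 56
ammo at 56 (size 2, align 2) → ends 58
pad 2 to align 4 for y
y at 60 (size 4, align 4) → ends 64
team at 64 (size 8, align 8) → ends 72
hp at 72 (size 1, align 1) → ends 73
tail pad 7 to reach multiple of 8
total 80 bytes, alignment 8
array of 15: 15 × 80 = 1200

1200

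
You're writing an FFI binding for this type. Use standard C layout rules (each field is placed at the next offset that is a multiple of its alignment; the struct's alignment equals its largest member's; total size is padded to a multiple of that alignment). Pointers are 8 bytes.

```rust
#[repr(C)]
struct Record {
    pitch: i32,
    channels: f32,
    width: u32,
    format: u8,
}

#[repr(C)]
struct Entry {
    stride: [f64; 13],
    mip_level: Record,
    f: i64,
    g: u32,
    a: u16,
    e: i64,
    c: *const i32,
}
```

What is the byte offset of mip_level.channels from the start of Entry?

108

Record: @0: pitch [4B, align 4] → 4; @4: channels [4B, align 4] → 8; @8: width [4B, align 4] → 12; @12: format [1B, align 1] → 13; +3 tail pad (align 4); size 16, align 4
@0: stride [104B, align 8] → 104
@104: mip_level [16B, align 4] → 120
within Record: channels at 4
104 + 4 = 108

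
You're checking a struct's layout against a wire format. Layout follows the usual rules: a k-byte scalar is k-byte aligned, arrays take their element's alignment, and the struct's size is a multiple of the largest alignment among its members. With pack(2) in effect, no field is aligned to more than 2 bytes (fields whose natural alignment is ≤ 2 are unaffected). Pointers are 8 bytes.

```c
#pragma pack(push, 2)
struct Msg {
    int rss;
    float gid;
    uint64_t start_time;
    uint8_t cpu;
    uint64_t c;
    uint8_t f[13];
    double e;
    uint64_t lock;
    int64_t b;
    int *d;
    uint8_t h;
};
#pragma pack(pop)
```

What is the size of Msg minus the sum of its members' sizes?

3

@0: rss [4B, align 2] → 4
@4: gid [4B, align 2] → 8
@8: start_time [8B, align 2] → 16
@16: cpu [1B, align 1] → 17
+1 pad (align 2)
@18: c [8B, align 2] → 26
@26: f [13B, align 1] → 39
+1 pad (align 2)
@40: e [8B, align 2] → 48
@48: lock [8B, align 2] → 56
@56: b [8B, align 2] → 64
@64: d [8B, align 2] → 72
@72: h [1B, align 1] → 73
+1 tail pad (align 2)
size 74, align 2
data bytes 71, size 74 → padding 3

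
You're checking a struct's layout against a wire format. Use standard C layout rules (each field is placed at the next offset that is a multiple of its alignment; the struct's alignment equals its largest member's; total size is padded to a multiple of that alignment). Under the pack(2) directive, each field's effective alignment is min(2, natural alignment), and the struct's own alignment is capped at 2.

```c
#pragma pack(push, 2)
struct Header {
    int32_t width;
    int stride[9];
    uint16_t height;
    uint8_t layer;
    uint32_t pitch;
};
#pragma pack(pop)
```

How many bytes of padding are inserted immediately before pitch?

1

0..4  width  (4B, 2-aligned)
4..40  stride  (36B, 2-aligned)
40..42  height  (2B, 2-aligned)
42..43  layer  (1B, 1-aligned)
43..44  -- padding (1B)
44..48  pitch  (4B, 2-aligned)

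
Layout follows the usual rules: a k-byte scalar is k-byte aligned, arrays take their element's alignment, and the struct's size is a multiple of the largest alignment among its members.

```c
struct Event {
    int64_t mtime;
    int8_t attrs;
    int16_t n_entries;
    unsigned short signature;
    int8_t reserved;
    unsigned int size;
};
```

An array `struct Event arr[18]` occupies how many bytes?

432

mtime at 0 (size 8, align 8) → ends 8
attrs at 8 (size 1, align 1) → ends 9
pad 1 to align 2 for n_entries
n_entries at 10 (size 2, align 2) → ends 12
signature at 12 (size 2, align 2) → ends 14
reserved at 14 (size 1, align 1) → ends 15
pad 1 to align 4 for size
size at 16 (size 4, align 4) → ends 20
tail pad 4 to reach multiple of 8
total 24 bytes, alignment 8
array of 18: 18 × 24 = 432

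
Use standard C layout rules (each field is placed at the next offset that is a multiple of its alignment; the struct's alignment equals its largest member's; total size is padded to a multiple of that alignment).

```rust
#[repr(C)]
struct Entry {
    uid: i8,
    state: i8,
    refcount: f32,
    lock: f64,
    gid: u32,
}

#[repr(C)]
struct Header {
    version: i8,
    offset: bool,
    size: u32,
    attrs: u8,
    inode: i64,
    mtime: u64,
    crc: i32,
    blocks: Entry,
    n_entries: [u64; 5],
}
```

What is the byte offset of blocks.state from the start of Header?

Entry: uid at 0 (size 1, align 1) → ends 1; state at 1 (size 1, align 1) → ends 2; pad 2 to align 4 for refcount; refcount at 4 (size 4, align 4) → ends 8; lock at 8 (size 8, align 8) → ends 16; gid at 16 (size 4, align 4) → ends 20; tail pad 4 to reach multiple of 8; total 24 bytes, alignment 8
version at 0 (size 1, align 1) → ends 1
offset at 1 (size 1, align 1) → ends 2
pad 2 to align 4 for size
size at 4 (size 4, align 4) → ends 8
attrs at 8 (size 1, align 1) → ends 9
pad 7 to align 8 for inode
inode at 16 (size 8, align 8) → ends 24
mtime at 24 (size 8, align 8) → ends 32
crc at 32 (size 4, align 4) → ends 36
pad 4 to align 8 for blocks
blocks at 40 (size 24, align 8) → ends 64
within Entry: state at 1
40 + 1 = 41

41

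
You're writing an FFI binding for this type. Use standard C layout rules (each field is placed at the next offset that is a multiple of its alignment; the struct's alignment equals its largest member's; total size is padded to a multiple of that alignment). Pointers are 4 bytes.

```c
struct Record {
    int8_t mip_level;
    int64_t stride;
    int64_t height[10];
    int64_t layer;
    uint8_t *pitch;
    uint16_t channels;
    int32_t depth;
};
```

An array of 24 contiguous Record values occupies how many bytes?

mip_level at 0 (size 1, align 1) → ends 1
pad 7 to align 8 for stride
stride at 8 (size 8, align 8) → ends 16
height at 16 (size 80, align 8) → ends 96
layer at 96 (size 8, align 8) → ends 104
pitch at 104 (size 4, align 4) → ends 108
channels at 108 (size 2, align 2) → ends 110
pad 2 to align 4 for depth
depth at 112 (size 4, align 4) → ends 116
tail pad 4 to reach multiple of 8
total 120 bytes, alignment 8
array of 24: 24 × 120 = 2880

2880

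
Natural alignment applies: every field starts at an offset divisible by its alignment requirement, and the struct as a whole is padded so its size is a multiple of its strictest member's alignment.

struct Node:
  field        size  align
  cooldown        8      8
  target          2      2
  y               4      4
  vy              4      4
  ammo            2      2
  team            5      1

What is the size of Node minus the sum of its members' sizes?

7

0..8  cooldown  (8B, 8-aligned)
8..10  target  (2B, 2-aligned)
10..12  -- padding (2B)
12..16  y  (4B, 4-aligned)
16..20  vy  (4B, 4-aligned)
20..22  ammo  (2B, 2-aligned)
22..27  team  (5B, 1-aligned)
27..32  -- tail padding (5B)
sizeof = 32, alignof = 8
data bytes 25, size 32 → padding 7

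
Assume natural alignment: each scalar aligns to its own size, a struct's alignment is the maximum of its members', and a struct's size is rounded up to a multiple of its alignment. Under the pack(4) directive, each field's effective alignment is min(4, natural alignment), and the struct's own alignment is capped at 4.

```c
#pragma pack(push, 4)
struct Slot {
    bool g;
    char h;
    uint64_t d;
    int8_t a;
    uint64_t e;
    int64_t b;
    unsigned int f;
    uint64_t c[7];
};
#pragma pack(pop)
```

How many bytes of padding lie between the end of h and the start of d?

@0: g [1B, align 1] → 1
@1: h [1B, align 1] → 2
+2 pad (align 4)
@4: d [8B, align 4] → 12

2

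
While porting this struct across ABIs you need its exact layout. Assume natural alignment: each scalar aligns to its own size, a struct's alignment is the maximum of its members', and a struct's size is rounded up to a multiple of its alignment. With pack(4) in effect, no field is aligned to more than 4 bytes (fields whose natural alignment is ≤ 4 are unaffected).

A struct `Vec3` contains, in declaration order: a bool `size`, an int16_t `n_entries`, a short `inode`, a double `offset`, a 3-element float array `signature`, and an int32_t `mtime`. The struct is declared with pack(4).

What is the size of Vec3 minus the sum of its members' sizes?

3

0..1  size  (1B, 1-aligned)
1..2  -- padding (1B)
2..4  n_entries  (2B, 2-aligned)
4..6  inode  (2B, 2-aligned)
6..8  -- padding (2B)
8..16  offset  (8B, 4-aligned)
16..28  signature  (12B, 4-aligned)
28..32  mtime  (4B, 4-aligned)
sizeof = 32, alignof = 4
data bytes 29, size 32 → padding 3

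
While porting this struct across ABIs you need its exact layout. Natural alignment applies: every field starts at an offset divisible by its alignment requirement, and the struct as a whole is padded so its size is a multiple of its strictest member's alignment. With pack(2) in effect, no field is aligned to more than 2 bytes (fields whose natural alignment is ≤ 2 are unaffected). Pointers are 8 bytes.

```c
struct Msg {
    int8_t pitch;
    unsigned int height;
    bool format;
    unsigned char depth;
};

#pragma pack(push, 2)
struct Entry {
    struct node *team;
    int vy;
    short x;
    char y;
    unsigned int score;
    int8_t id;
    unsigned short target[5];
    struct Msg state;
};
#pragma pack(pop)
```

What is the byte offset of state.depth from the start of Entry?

41

Msg: pitch at 0 (size 1, align 1) → ends 1; pad 3 to align 4 for height; height at 4 (size 4, align 4) → ends 8; format at 8 (size 1, align 1) → ends 9; depth at 9 (size 1, align 1) → ends 10; tail pad 2 to reach multiple of 4; total 12 bytes, alignment 4
team at 0 (size 8, align 2) → ends 8
vy at 8 (size 4, align 2) → ends 12
x at 12 (size 2, align 2) → ends 14
y at 14 (size 1, align 1) → ends 15
pad 1 to align 2 for score
score at 16 (size 4, align 2) → ends 20
id at 20 (size 1, align 1) → ends 21
pad 1 to align 2 for target
target at 22 (size 10, align 2) → ends 32
state at 32 (size 12, align 2) → ends 44
within Msg: depth at 9
32 + 9 = 41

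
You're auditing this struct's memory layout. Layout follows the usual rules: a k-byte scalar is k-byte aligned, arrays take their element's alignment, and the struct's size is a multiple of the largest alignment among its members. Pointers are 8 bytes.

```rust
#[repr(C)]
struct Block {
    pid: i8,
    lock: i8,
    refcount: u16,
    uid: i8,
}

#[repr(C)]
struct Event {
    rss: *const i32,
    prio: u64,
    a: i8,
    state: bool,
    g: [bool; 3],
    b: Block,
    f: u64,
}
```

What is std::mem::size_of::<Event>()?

Block: pid at 0 (size 1, align 1) → ends 1; lock at 1 (size 1, align 1) → ends 2; refcount at 2 (size 2, align 2) → ends 4; uid at 4 (size 1, align 1) → ends 5; tail pad 1 to reach multiple of 2; total 6 bytes, alignment 2
rss at 0 (size 8, align 8) → ends 8
prio at 8 (size 8, align 8) → ends 16
a at 16 (size 1, align 1) → ends 17
state at 17 (size 1, align 1) → ends 18
g at 18 (size 3, align 1) → ends 21
pad 1 to align 2 for b
b at 22 (size 6, align 2) → ends 28
pad 4 to align 8 for f
f at 32 (size 8, align 8) → ends 40
total 40 bytes, alignment 8

40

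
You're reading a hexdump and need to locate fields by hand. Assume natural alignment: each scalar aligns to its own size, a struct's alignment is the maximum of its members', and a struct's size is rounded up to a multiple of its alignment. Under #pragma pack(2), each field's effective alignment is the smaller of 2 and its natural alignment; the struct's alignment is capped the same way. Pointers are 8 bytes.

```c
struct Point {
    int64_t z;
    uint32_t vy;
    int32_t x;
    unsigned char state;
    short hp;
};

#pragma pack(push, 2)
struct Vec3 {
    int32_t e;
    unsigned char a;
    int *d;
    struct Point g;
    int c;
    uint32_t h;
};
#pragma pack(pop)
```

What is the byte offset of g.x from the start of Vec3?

26

Point: 0..8  z  (8B, 8-aligned); 8..12  vy  (4B, 4-aligned); 12..16  x  (4B, 4-aligned); 16..17  state  (1B, 1-aligned); 17..18  -- padding (1B); 18..20  hp  (2B, 2-aligned); 20..24  -- tail padding (4B); sizeof = 24, alignof = 8
0..4  e  (4B, 2-aligned)
4..5  a  (1B, 1-aligned)
5..6  -- padding (1B)
6..14  d  (8B, 2-aligned)
14..38  g  (24B, 2-aligned)
within Point: x at 12
14 + 12 = 26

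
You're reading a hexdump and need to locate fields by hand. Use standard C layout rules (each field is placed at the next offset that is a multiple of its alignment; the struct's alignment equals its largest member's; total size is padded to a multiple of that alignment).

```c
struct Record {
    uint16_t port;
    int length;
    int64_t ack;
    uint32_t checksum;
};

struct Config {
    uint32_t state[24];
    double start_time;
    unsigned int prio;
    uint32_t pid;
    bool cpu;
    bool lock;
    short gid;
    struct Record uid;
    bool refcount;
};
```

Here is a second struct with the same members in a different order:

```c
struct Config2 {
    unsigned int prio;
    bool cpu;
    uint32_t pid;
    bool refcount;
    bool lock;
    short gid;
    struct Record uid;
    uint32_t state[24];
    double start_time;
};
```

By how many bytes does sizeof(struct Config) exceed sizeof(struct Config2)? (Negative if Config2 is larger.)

8

Record: port at 0 (size 2, align 2) → ends 2; pad 2 to align 4 for length; length at 4 (size 4, align 4) → ends 8; ack at 8 (size 8, align 8) → ends 16; checksum at 16 (size 4, align 4) → ends 20; tail pad 4 to reach multiple of 8; total 24 bytes, alignment 8
state at 0 (size 96, align 4) → ends 96
start_time at 96 (size 8, align 8) → ends 104
prio at 104 (size 4, align 4) → ends 108
pid at 108 (size 4, align 4) → ends 112
cpu at 112 (size 1, align 1) → ends 113
lock at 113 (size 1, align 1) → ends 114
gid at 114 (size 2, align 2) → ends 116
pad 4 to align 8 for uid
uid at 120 (size 24, align 8) → ends 144
refcount at 144 (size 1, align 1) → ends 145
tail pad 7 to reach multiple of 8
total 152 bytes, alignment 8
— Config2 —
prio at 0 (size 4, align 4) → ends 4
cpu at 4 (size 1, align 1) → ends 5
pad 3 to align 4 for pid
pid at 8 (size 4, align 4) → ends 12
refcount at 12 (size 1, align 1) → ends 13
lock at 13 (size 1, align 1) → ends 14
gid at 14 (size 2, align 2) → ends 16
uid at 16 (size 24, align 8) → ends 40
state at 40 (size 96, align 4) → ends 136
start_time at 136 (size 8, align 8) → ends 144
total 144 bytes, alignment 8
152 − 144 = 8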